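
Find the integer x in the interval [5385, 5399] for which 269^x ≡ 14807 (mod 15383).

5387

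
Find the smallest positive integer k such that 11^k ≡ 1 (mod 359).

179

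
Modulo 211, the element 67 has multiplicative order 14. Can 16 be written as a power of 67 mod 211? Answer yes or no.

⟨67⟩ has order 14; its elements mod 211 are {1, 12, 40, 58, 63, 67, 88, 123, 144, 148, 153, 171, 199, 210}.
16 is not in this set.

no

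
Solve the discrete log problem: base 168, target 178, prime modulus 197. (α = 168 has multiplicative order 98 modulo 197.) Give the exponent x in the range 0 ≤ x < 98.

Baby-step giant-step with m = ceil(sqrt(98)) = 10.
Baby table (168^j mod 197 for j=0..9):
  0:1  1:168  2:53  3:39  4:51  5:97  6:142  7:19
  8:40  9:22
Giant step factor: 168^(-10) ≡ 88 (mod 197).
Scan 178·88^i mod 197 for i = 0, 1, …:
  i=0: 178   i=1: 101   i=2: 23   i=3: 54
  i=4: 24   i=5: 142
Match at i=5, j=6: x = 5·10 + 6 = 56.

56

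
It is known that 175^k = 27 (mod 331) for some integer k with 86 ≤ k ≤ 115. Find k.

111

Compute 175^86 mod 331 = 289, then multiply by 175 repeatedly:
  175^86=289  175^87=263  175^88=16  175^89=152  175^90=120
  175^91=147  175^92=238  175^93=275  175^94=130  175^95=242
  175^96=313  175^97=160  175^98=196  175^99=207  175^100=146
  175^101=63  175^102=102  175^103=307  175^104=103  175^105=151
  175^106=276  175^107=305  175^108=84  175^109=136  175^110=299
  175^111=27
Found 27 at exponent 111.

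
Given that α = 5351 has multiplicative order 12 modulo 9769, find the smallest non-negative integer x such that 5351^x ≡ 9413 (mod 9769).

5

Successive powers of 5351 modulo 9769:
  5351^0=1  5351^1=5351  5351^2=262  5351^3=4995  5351^4=261  5351^5=9413
So 5351^5 ≡ 9413 (mod 9769), giving x = 5.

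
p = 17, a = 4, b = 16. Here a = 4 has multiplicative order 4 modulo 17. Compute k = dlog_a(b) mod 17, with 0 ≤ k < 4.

Successive powers of 4 modulo 17:
  4^0=1  4^1=4  4^2=16
So 4^2 ≡ 16 (mod 17), giving k = 2.

2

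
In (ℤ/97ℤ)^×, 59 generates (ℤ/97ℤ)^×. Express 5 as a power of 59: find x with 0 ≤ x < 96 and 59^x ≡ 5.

43

Baby-step giant-step with m = ceil(sqrt(96)) = 10.
Baby table (59^j mod 97 for j=0..9):
  0:1  1:59  2:86  3:30  4:24  5:58  6:27  7:41
  8:91  9:34
Giant step factor: 59^(-10) ≡ 25 (mod 97).
Scan 5·25^i mod 97 for i = 0, 1, …:
  i=0: 5   i=1: 28   i=2: 21   i=3: 40
  i=4: 30
Match at i=4, j=3: x = 4·10 + 3 = 43.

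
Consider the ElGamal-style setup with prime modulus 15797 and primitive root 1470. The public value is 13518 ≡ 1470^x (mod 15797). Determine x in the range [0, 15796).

12109

Baby-step giant-step with m = ceil(sqrt(15796)) = 126.
Baby table (1470^j mod 15797 for j=0..125):
  0:1  1:1470  2:12508  3:14849  4:12373  5:5963  6:14072  7:7567
  8:2402  9:8209  10:14119  11:13469  12:5789  13:11044  14:11161  15:9384
  16:3699  17:3362  18:13476  19:282  20:3818  21:4525  22:1213  23:13846
  24:7084  25:3257  26:1299  27:13890  28:8576  29:714  30:6978  31:5407
  32:2399  33:3799  34:8189  35:516  36:264  37:8952  38:539  39:2480
  40:12290  41:10329  42:2713  43:7266  44:2248  45:2987  46:15121  47:1491
  48:11784  49:8968  50:8262  51:13044  52:12919  53:2936  54:3339  55:11260
  56:12741  57:9825  58:4292  59:6237  60:6130  61:6810  62:11199  63:2056
  64:5093  65:14729  66:9740  67:5718  68:1456  69:7725  70:13504  71:9848
  72:6508  73:9575  74:123  75:7043  76:6175  77:9772  78:5367  79:6787
  80:8983  81:14515  82:11100  83:14496  84:14764  85:13799  86:1182  87:15667
  88:14261  89:1051  90:12661  91:2804  92:14660  93:3092  94:11501  95:3680
  96:7026  97:12779  98:2497  99:5686  100:1807  101:2394  102:12246  103:8837
  104:5256  105:1587  106:10731  107:9164  108:12036  109:280  110:878  111:11103
  112:3109  113:4897  114:10955  115:6707  116:1962  117:9086  118:7955  119:4070
  120:11634  121:9626  122:11905  123:13071  124:5218  125:8915
Giant step factor: 1470^(-126) ≡ 8346 (mod 15797).
Scan 13518·8346^i mod 15797 for i = 0, 1, …:
  i=0: 13518   i=1: 14851   i=2: 3184   i=3: 3110
  i=4: 1589   i=5: 8111   i=6: 4261   i=7: 3259
  i=8: 12977   i=9: 1810     …   i=95: 10809
  i=96: 11044
Match at i=96, j=13: x = 96·126 + 13 = 12109.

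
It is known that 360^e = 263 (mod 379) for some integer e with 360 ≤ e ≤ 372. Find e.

Compute 360^360 mod 379 = 217, then multiply by 360 repeatedly:
  360^360=217  360^361=46  360^362=263
Found 263 at exponent 362.

362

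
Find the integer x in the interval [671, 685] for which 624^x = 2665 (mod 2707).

679

Compute 624^671 mod 2707 = 1610, then multiply by 624 repeatedly:
  624^671=1610  624^672=343  624^673=179  624^674=709  624^675=1175
  624^676=2310  624^677=1316  624^678=963  624^679=2665
Found 2665 at exponent 679.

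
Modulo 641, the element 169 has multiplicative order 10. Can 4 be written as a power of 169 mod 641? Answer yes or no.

4 ∈ ⟨169⟩ iff 4^10 ≡ 1 (mod 641), since |⟨169⟩| = 10.
4^10 mod 641 = 541.
Since 541 ≠ 1, 4 does not lie in the subgroup.

no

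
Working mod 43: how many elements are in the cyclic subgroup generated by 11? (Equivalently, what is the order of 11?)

The order of 11 must divide p − 1 = 42 = 2 · 3 · 7.
Divisors: 1, 2, 3, 6, 7, 14, 21, 42.
Check each in increasing order: 11^1 ≡ 11;  11^2 ≡ 35;  11^3 ≡ 41;  11^6 ≡ 4;  11^7 ≡ 1.
Smallest exponent giving 1 is 7.

7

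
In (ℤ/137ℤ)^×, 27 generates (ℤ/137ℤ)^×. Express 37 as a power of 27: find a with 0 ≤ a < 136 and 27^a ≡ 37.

34

Baby-step giant-step with m = ceil(sqrt(136)) = 12.
Baby table (27^j mod 137 for j=0..11):
  0:1  1:27  2:44  3:92  4:18  5:75  6:107  7:12
  8:50  9:117  10:8  11:79
Giant step factor: 27^(-12) ≡ 65 (mod 137).
Scan 37·65^i mod 137 for i = 0, 1, …:
  i=0: 37   i=1: 76   i=2: 8
Match at i=2, j=10: a = 2·12 + 10 = 34.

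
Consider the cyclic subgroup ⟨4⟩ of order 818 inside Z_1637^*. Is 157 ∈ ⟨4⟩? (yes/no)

yes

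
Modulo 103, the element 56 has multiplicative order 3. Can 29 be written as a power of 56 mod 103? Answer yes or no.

no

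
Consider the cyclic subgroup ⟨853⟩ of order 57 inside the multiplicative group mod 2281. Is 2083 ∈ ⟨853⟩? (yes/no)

yes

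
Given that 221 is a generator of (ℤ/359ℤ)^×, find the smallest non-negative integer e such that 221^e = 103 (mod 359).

165

Baby-step giant-step with m = ceil(sqrt(358)) = 19.
Baby table (221^j mod 359 for j=0..18):
  0:1  1:221  2:17  3:167  4:289  5:326  6:246  7:157
  8:233  9:156  10:12  11:139  12:204  13:209  14:237  15:322
  16:80  17:89  18:283
Giant step factor: 221^(-19) ≡ 14 (mod 359).
Scan 103·14^i mod 359 for i = 0, 1, …:
  i=0: 103   i=1: 6   i=2: 84   i=3: 99
  i=4: 309   i=5: 18   i=6: 252   i=7: 297
  i=8: 209
Match at i=8, j=13: e = 8·19 + 13 = 165.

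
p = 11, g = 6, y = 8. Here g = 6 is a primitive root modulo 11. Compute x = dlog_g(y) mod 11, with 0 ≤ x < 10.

Successive powers of 6 modulo 11:
  6^0=1  6^1=6  6^2=3  6^3=7  6^4=9  6^5=10
  6^6=5  6^7=8
So 6^7 ≡ 8 (mod 11), giving x = 7.

7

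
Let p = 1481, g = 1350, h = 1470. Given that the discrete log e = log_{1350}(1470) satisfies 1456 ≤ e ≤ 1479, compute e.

1465

Compute 1350^1456 mod 1481 = 1123, then multiply by 1350 repeatedly:
  1350^1456=1123  1350^1457=987  1350^1458=1031  1350^1459=1191  1350^1460=965
  1350^1461=951  1350^1462=1304  1350^1463=972  1350^1464=34  1350^1465=1470
Found 1470 at exponent 1465.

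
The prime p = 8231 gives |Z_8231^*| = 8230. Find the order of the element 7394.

The order of 7394 must divide p − 1 = 8230 = 2 · 5 · 823.
Divisors: 1, 2, 5, 10, 823, 1646, 4115, 8230.
Check each in increasing order: 7394^1 ≡ 7394;  7394^2 ≡ 934;  7394^5 ≡ 1807;  7394^10 ≡ 5773;  7394^823 ≡ 4374;  7394^1646 ≡ 3032;  7394^4115 ≡ 1.
Smallest exponent giving 1 is 4115.

4115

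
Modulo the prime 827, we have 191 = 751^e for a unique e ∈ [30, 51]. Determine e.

Compute 751^30 mod 827 = 536, then multiply by 751 repeatedly:
  751^30=536  751^31=614  751^32=475  751^33=288  751^34=441
  751^35=391  751^36=56  751^37=706  751^38=99  751^39=746
  751^40=367  751^41=226  751^42=191
Found 191 at exponent 42.

42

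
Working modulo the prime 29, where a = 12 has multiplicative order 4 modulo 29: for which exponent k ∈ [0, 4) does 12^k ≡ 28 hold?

2

Successive powers of 12 modulo 29:
  12^0=1  12^1=12  12^2=28
So 12^2 ≡ 28 (mod 29), giving k = 2.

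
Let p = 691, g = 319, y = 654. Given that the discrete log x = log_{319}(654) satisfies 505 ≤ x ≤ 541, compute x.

517

Compute 319^505 mod 691 = 590, then multiply by 319 repeatedly:
  319^505=590  319^506=258  319^507=73  319^508=484  319^509=303
  319^510=608  319^511=472  319^512=621  319^513=473  319^514=249
  319^515=657  319^516=210  319^517=654
Found 654 at exponent 517.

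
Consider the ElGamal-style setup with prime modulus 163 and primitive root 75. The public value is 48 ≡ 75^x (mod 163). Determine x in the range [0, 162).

75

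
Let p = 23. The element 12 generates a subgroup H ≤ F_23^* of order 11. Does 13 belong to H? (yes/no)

yes

13 ∈ ⟨12⟩ iff 13^11 ≡ 1 (mod 23), since |⟨12⟩| = 11.
13^11 mod 23 = 1.
Since 1 = 1, 13 lies in the subgroup.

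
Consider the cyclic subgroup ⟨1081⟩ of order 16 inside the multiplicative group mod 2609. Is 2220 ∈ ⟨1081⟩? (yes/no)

yes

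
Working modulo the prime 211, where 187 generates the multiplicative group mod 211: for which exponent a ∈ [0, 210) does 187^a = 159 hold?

131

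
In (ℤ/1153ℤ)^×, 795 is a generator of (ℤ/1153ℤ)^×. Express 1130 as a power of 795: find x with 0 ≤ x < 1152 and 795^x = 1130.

80

Baby-step giant-step with m = ceil(sqrt(1152)) = 34.
Baby table (795^j mod 1153 for j=0..33):
  0:1  1:795  2:181  3:923  4:477  5:1031  6:1015  7:978
  8:388  9:609  10:1048  11:694  12:596  13:1090  14:647  15:127
  16:654  17:1080  18:768  19:623  20:648  21:922  22:835  23:850
  24:92  25:501  26:510  27:747  28:70  29:306  30:1140  31:42
  32:1106  33:684
Giant step factor: 795^(-34) ≡ 119 (mod 1153).
Scan 1130·119^i mod 1153 for i = 0, 1, …:
  i=0: 1130   i=1: 722   i=2: 596
Match at i=2, j=12: x = 2·34 + 12 = 80.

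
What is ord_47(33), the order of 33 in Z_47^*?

46

The order of 33 must divide p − 1 = 46 = 2 · 23.
Divisors: 1, 2, 23, 46.
Check each in increasing order: 33^1 ≡ 33;  33^2 ≡ 8;  33^23 ≡ 46;  33^46 ≡ 1.
Smallest exponent giving 1 is 46.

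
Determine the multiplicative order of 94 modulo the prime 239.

238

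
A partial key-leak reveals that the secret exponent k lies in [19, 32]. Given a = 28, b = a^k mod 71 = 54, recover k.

28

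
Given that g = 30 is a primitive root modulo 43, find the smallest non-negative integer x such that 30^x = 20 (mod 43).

Successive powers of 30 modulo 43:
  30^0=1  30^1=30  30^2=40  30^3=39  30^4=9  30^5=12
  30^6=16  30^7=7  30^8=38  30^9=22  30^10=15  30^11=20
So 30^11 ≡ 20 (mod 43), giving x = 11.

11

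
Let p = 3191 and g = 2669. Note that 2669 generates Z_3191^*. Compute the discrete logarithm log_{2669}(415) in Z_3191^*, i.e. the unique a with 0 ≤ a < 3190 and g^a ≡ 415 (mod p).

2007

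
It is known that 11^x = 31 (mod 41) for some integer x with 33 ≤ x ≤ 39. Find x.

Compute 11^33 mod 41 = 34, then multiply by 11 repeatedly:
  11^33=34  11^34=5  11^35=14  11^36=31
Found 31 at exponent 36.

36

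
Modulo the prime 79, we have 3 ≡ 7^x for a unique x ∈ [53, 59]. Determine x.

53

Compute 7^53 mod 79 = 3, then multiply by 7 repeatedly:
  7^53=3
Found 3 at exponent 53.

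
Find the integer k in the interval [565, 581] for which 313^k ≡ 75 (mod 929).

565

Compute 313^565 mod 929 = 75, then multiply by 313 repeatedly:
  313^565=75
Found 75 at exponent 565.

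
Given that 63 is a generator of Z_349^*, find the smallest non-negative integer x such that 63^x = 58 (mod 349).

Baby-step giant-step with m = ceil(sqrt(348)) = 19.
Baby table (63^j mod 349 for j=0..18):
  0:1  1:63  2:130  3:163  4:148  5:250  6:45  7:43
  8:266  9:6  10:29  11:82  12:280  13:190  14:104  15:270
  16:258  17:200  18:36
Giant step factor: 63^(-19) ≡ 347 (mod 349).
Scan 58·347^i mod 349 for i = 0, 1, …:
  i=0: 58   i=1: 233   i=2: 232   i=3: 234
  i=4: 230   i=5: 238   i=6: 222   i=7: 254
  i=8: 190
Match at i=8, j=13: x = 8·19 + 13 = 165.

165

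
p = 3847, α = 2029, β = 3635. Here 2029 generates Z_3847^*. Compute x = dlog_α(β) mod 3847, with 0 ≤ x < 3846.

Baby-step giant-step with m = ceil(sqrt(3846)) = 63.
Baby table (2029^j mod 3847 for j=0..62):
  0:1  1:2029  2:551  3:2349  4:3535  5:1707  6:1203  7:1889
  8:1169  9:2149  10:1670  11:3070  12:737  13:2737  14:2152  15:63
  16:876  17:90  18:1801  19:3426  20:3672  21:2696  22:3597  23:554
  24:742  25:1341  26:1060  27:267  28:3163  29:931  30:122  31:1330
  32:1823  33:1900  34:406  35:516  36:580  37:3485  38:279  39:582
  40:3696  41:1381  42:1433  43:3072  44:948  45:3839  46:3003  47:3286
  48:443  49:2496  50:1732  51:1917  52:276  53:2189  54:2043  55:2028
  56:2369  57:1798  58:1186  59:2019  60:3343  61:686  62:3127
Giant step factor: 2029^(-63) ≡ 2108 (mod 3847).
Scan 3635·2108^i mod 3847 for i = 0, 1, …:
  i=0: 3635   i=1: 3203   i=2: 439   i=3: 2132
  i=4: 960   i=5: 158   i=6: 2222   i=7: 2177
  i=8: 3492   i=9: 1825     …   i=36: 2206
  i=37: 3072
Match at i=37, j=43: x = 37·63 + 43 = 2374.

2374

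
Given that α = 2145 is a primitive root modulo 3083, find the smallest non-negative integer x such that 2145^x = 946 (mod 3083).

Baby-step giant-step with m = ceil(sqrt(3082)) = 56.
Baby table (2145^j mod 3083 for j=0..55):
  0:1  1:2145  2:1189  3:764  4:1707  5:1994  6:1009  7:39
  8:414  9:126  10:2049  11:1830  12:691  13:2355  14:1521  15:731
  16:1831  17:2836  18:461  19:2285  20:2438  21:742  22:762  23:500
  24:2699  25:2564  26:2791  27:2592  28:1191  29:1971  30:1002  31:439
  32:1340  33:944  34:2432  35:204  36:2877  37:2082  38:1706  39:2932
  40:2903  41:2358  42:1790  43:1215  44:1040  45:1791  46:277  47:2229
  48:2555  49:1984  50:1140  51:481  52:2023  53:1554  54:607  55:989
Giant step factor: 2145^(-56) ≡ 2745 (mod 3083).
Scan 946·2745^i mod 3083 for i = 0, 1, …:
  i=0: 946   i=1: 884   i=2: 259   i=3: 1865
  i=4: 1645   i=5: 2013   i=6: 949   i=7: 2953
  i=8: 778   i=9: 2174     …   i=50: 927
  i=51: 1140
Match at i=51, j=50: x = 51·56 + 50 = 2906.

2906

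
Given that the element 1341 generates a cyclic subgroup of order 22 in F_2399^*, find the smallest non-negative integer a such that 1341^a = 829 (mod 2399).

Successive powers of 1341 modulo 2399:
  1341^0=1  1341^1=1341  1341^2=1430  1341^3=829
So 1341^3 ≡ 829 (mod 2399), giving a = 3.

3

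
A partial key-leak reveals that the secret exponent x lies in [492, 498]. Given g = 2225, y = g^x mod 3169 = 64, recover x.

Compute 2225^492 mod 3169 = 64, then multiply by 2225 repeatedly:
  2225^492=64
Found 64 at exponent 492.

492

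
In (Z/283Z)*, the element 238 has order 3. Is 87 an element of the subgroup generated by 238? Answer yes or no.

no

⟨238⟩ has order 3; its elements mod 283 are {1, 44, 238}.
87 is not in this set.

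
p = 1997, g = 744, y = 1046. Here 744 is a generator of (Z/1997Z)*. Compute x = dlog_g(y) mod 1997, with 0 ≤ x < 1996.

Baby-step giant-step with m = ceil(sqrt(1996)) = 45.
Baby table (744^j mod 1997 for j=0..44):
  0:1  1:744  2:367  3:1456  4:890  5:1153  6:1119  7:1784
  8:1288  9:1709  10:1404  11:145  12:42  13:1293  14:1435  15:1242
  16:1434  17:498  18:1067  19:1039  20:177  21:1883  22:1055  23:99
  24:1764  25:387  26:360  27:242  28:318  29:946  30:880  31:1701
  32:1443  33:1203  34:376  35:164  36:199  37:278  38:1141  39:179
  40:1374  41:1789  42:1014  43:1547  44:696
Giant step factor: 744^(-45) ≡ 1472 (mod 1997).
Scan 1046·1472^i mod 1997 for i = 0, 1, …:
  i=0: 1046   i=1: 25   i=2: 854   i=3: 975
  i=4: 1354   i=5: 82   i=6: 884   i=7: 1201
  i=8: 527   i=9: 908   i=10: 583   i=11: 1463
  i=12: 770   i=13: 1141
Match at i=13, j=38: x = 13·45 + 38 = 623.

623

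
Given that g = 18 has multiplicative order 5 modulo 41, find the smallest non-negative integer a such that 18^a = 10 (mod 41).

3

Successive powers of 18 modulo 41:
  18^0=1  18^1=18  18^2=37  18^3=10
So 18^3 ≡ 10 (mod 41), giving a = 3.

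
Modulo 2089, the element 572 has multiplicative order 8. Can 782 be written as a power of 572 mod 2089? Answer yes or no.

⟨572⟩ has order 8; its elements mod 2089 are {1, 84, 572, 789, 1300, 1517, 2005, 2088}.
782 is not in this set.

no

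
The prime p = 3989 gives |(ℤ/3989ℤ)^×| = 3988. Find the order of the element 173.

The order of 173 must divide p − 1 = 3988 = 2^2 · 997.
Divisors: 1, 2, 4, 997, 1994, 3988.
Check each in increasing order: 173^1 ≡ 173;  173^2 ≡ 2006;  173^4 ≡ 3124;  173^997 ≡ 1.
Smallest exponent giving 1 is 997.

997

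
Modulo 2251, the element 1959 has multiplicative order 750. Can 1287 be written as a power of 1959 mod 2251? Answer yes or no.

no

1287 ∈ ⟨1959⟩ iff 1287^750 ≡ 1 (mod 2251), since |⟨1959⟩| = 750.
1287^750 mod 2251 = 708.
Since 708 ≠ 1, 1287 does not lie in the subgroup.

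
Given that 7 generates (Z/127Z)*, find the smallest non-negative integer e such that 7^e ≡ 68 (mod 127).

98

Baby-step giant-step with m = ceil(sqrt(126)) = 12.
Baby table (7^j mod 127 for j=0..11):
  0:1  1:7  2:49  3:89  4:115  5:43  6:47  7:75
  8:17  9:119  10:71  11:116
Giant step factor: 7^(-12) ≡ 94 (mod 127).
Scan 68·94^i mod 127 for i = 0, 1, …:
  i=0: 68   i=1: 42   i=2: 11   i=3: 18
  i=4: 41   i=5: 44   i=6: 72   i=7: 37
  i=8: 49
Match at i=8, j=2: e = 8·12 + 2 = 98.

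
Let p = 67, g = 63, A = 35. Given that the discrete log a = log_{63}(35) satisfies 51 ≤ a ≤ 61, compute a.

52

Compute 63^51 mod 67 = 8, then multiply by 63 repeatedly:
  63^51=8  63^52=35
Found 35 at exponent 52.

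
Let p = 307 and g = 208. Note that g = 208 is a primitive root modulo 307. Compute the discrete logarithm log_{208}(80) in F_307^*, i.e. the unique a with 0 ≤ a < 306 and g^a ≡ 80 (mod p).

Baby-step giant-step with m = ceil(sqrt(306)) = 18.
Baby table (208^j mod 307 for j=0..17):
  0:1  1:208  2:284  3:128  4:222  5:126  6:113  7:172
  8:164  9:35  10:219  11:116  12:182  13:95  14:112  15:271
  16:187  17:214
Giant step factor: 208^(-18) ≡ 102 (mod 307).
Scan 80·102^i mod 307 for i = 0, 1, …:
  i=0: 80   i=1: 178   i=2: 43   i=3: 88
  i=4: 73   i=5: 78   i=6: 281   i=7: 111
  i=8: 270   i=9: 217   i=10: 30   i=11: 297
  i=12: 208
Match at i=12, j=1: a = 12·18 + 1 = 217.

217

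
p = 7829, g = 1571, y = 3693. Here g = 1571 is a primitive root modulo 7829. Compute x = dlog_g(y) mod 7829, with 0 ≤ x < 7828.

116

Baby-step giant-step with m = ceil(sqrt(7828)) = 89.
Baby table (1571^j mod 7829 for j=0..88):
  0:1  1:1571  2:1906  3:3648  4:180  5:936  6:6433  7:6833
  8:1084  9:4071  10:7077  11:787  12:7224  13:4683  14:5562  15:738
  16:706  17:5237  18:6877  19:7576  20:1816  21:3180  22:878  23:1434
  24:5891  25:883  26:1460  27:7592  28:3465  29:2360  30:4443  31:4314
  32:5209  33:2034  34:1182  35:1449  36:5969  37:5986  38:1377  39:2463
  40:1847  41:4907  42:5161  43:4916  44:3642  45:6412  46:5158  47:203
  48:5753  49:3297  50:4618  51:5224  52:2112  53:6285  54:1366  55:840
  56:4368  57:3924  58:3181  59:2449  60:3340  61:1710  62:1063  63:2396
  64:6196  65:2469  66:3444  67:685  68:3562  69:5996  70:1429  71:5865
  72:7011  73:6707  74:6692  75:6614  76:1511  77:1594  78:6723  79:512
  80:5794  81:5076  82:4474  83:6041  84:1663  85:5516  86:6762  87:6978
  88:1838
Giant step factor: 1571^(-89) ≡ 6646 (mod 7829).
Scan 3693·6646^i mod 7829 for i = 0, 1, …:
  i=0: 3693   i=1: 7592
Match at i=1, j=27: x = 1·89 + 27 = 116.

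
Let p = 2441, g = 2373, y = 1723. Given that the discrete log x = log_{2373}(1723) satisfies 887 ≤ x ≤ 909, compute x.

903

Compute 2373^887 mod 2441 = 419, then multiply by 2373 repeatedly:
  2373^887=419  2373^888=800  2373^889=1743  2373^890=1085  2373^891=1891
  2373^892=785  2373^893=322  2373^894=73  2373^895=2359  2373^896=694
  2373^897=1628  2373^898=1582  2373^899=2269  2373^900=1932  2373^901=438
  2373^902=1949  2373^903=1723
Found 1723 at exponent 903.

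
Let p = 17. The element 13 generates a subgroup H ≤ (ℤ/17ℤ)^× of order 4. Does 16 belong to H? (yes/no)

yes

⟨13⟩ has order 4; its elements mod 17 are {1, 4, 13, 16}.
16 is in this set.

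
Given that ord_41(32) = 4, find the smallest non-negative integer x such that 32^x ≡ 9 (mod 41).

3

Successive powers of 32 modulo 41:
  32^0=1  32^1=32  32^2=40  32^3=9
So 32^3 ≡ 9 (mod 41), giving x = 3.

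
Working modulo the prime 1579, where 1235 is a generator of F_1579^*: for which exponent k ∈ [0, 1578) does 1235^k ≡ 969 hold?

Baby-step giant-step with m = ceil(sqrt(1578)) = 40.
Baby table (1235^j mod 1579 for j=0..39):
  0:1  1:1235  2:1490  3:615  4:26  5:530  6:844  7:200
  8:676  9:1148  10:1417  11:463  12:207  13:1426  14:525  15:985
  16:645  17:759  18:1018  19:346  20:980  21:786  22:1204  23:1101
  24:216  25:1488  26:1303  27:204  28:879  29:792  30:719  31:567
  32:748  33:65  34:1325  35:531  36:500  37:111  38:1291  39:1174
Giant step factor: 1235^(-40) ≡ 605 (mod 1579).
Scan 969·605^i mod 1579 for i = 0, 1, …:
  i=0: 969   i=1: 436   i=2: 87   i=3: 528
  i=4: 482   i=5: 1074   i=6: 801   i=7: 1431
  i=8: 463
Match at i=8, j=11: k = 8·40 + 11 = 331.

331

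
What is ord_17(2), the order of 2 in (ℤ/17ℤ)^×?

The order of 2 must divide p − 1 = 16 = 2^4.
Divisors: 1, 2, 4, 8, 16.
Check each in increasing order: 2^1 ≡ 2;  2^2 ≡ 4;  2^4 ≡ 16;  2^8 ≡ 1.
Smallest exponent giving 1 is 8.

8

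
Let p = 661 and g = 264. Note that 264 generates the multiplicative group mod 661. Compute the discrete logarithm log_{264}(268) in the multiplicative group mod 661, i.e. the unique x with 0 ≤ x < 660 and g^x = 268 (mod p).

211

Baby-step giant-step with m = ceil(sqrt(660)) = 26.
Baby table (264^j mod 661 for j=0..25):
  0:1  1:264  2:291  3:148  4:73  5:103  6:91  7:228
  8:41  9:248  10:33  11:119  12:349  13:257  14:426  15:94
  16:359  17:253  18:31  19:252  20:428  21:622  22:280  23:549
  24:177  25:458
Giant step factor: 264^(-26) ≡ 324 (mod 661).
Scan 268·324^i mod 661 for i = 0, 1, …:
  i=0: 268   i=1: 241   i=2: 86   i=3: 102
  i=4: 659   i=5: 13   i=6: 246   i=7: 384
  i=8: 148
Match at i=8, j=3: x = 8·26 + 3 = 211.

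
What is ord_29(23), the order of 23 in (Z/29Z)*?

The order of 23 must divide p − 1 = 28 = 2^2 · 7.
Divisors: 1, 2, 4, 7, 14, 28.
Check each in increasing order: 23^1 ≡ 23;  23^2 ≡ 7;  23^4 ≡ 20;  23^7 ≡ 1.
Smallest exponent giving 1 is 7.

7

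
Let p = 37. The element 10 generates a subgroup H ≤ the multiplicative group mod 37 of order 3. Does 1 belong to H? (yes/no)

⟨10⟩ has order 3; its elements mod 37 are {1, 10, 26}.
1 is in this set.

yes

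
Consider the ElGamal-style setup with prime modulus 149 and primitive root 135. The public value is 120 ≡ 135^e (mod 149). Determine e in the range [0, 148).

50

Baby-step giant-step with m = ceil(sqrt(148)) = 13.
Baby table (135^j mod 149 for j=0..12):
  0:1  1:135  2:47  3:87  4:123  5:66  6:119  7:122
  8:80  9:72  10:35  11:106  12:6
Giant step factor: 135^(-13) ≡ 94 (mod 149).
Scan 120·94^i mod 149 for i = 0, 1, …:
  i=0: 120   i=1: 105   i=2: 36   i=3: 106
Match at i=3, j=11: e = 3·13 + 11 = 50.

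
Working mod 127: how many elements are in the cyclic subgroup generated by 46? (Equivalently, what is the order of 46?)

126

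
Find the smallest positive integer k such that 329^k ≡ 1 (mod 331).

The order of 329 must divide p − 1 = 330 = 2 · 3 · 5 · 11.
Divisors: 1, 2, 3, 5, 6, 10, 11, 15, 22, 30, 33, 55, 66, 110, 165, 330.
Check each in increasing order: 329^1 ≡ 329;  329^2 ≡ 4;  329^3 ≡ 323;  329^5 ≡ 299;  329^6 ≡ 64;  329^10 ≡ 31;  329^11 ≡ 269;  329^15 ≡ 1.
Smallest exponent giving 1 is 15.

15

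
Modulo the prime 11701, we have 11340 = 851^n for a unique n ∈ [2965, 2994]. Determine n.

Compute 851^2965 mod 11701 = 5630, then multiply by 851 repeatedly:
  851^2965=5630  851^2966=5421  851^2967=3077  851^2968=9204  851^2969=4635
  851^2970=1148  851^2971=5765  851^2972=3296  851^2973=8357  851^2974=9300
  851^2975=4424  851^2976=8803  851^2977=2713  851^2978=3666  851^2979=7300
  851^2980=10770  851^2981=3387  851^2982=3891  851^2983=11559  851^2984=7869
  851^2985=3547  851^2986=11340
Found 11340 at exponent 2986.

2986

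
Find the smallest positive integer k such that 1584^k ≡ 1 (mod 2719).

1359

The order of 1584 must divide p − 1 = 2718 = 2 · 3^2 · 151.
Divisors: 1, 2, 3, 6, 9, 18, 151, 302, 453, 906, 1359, 2718.
Check each in increasing order: 1584^1 ≡ 1584;  1584^2 ≡ 2138;  1584^3 ≡ 1437;  1584^6 ≡ 1248;  1584^9 ≡ 1555;  1584^18 ≡ 834;  1584^151 ≡ 2660;  1584^302 ≡ 762;  1584^453 ≡ 1265;  1584^906 ≡ 1453;  1584^1359 ≡ 1.
Smallest exponent giving 1 is 1359.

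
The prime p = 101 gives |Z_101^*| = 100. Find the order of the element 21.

50

The order of 21 must divide p − 1 = 100 = 2^2 · 5^2.
Divisors: 1, 2, 4, 5, 10, 20, 25, 50, 100.
Check each in increasing order: 21^1 ≡ 21;  21^2 ≡ 37;  21^4 ≡ 56;  21^5 ≡ 65;  21^10 ≡ 84;  21^20 ≡ 87;  21^25 ≡ 100;  21^50 ≡ 1.
Smallest exponent giving 1 is 50.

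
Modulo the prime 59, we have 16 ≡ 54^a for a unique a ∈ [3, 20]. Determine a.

20

Compute 54^3 mod 59 = 52, then multiply by 54 repeatedly:
  54^3=52  54^4=35  54^5=2  54^6=49  54^7=50
  54^8=45  54^9=11  54^10=4  54^11=39  54^12=41
  54^13=31  54^14=22  54^15=8  54^16=19  54^17=23
  54^18=3  54^19=44  54^20=16
Found 16 at exponent 20.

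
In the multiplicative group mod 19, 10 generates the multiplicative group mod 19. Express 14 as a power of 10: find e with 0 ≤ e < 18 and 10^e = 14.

Successive powers of 10 modulo 19:
  10^0=1  10^1=10  10^2=5  10^3=12  10^4=6  10^5=3
  10^6=11  10^7=15  10^8=17  10^9=18  10^10=9  10^11=14
So 10^11 ≡ 14 (mod 19), giving e = 11.

11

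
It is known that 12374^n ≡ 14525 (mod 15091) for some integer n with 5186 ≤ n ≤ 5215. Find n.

Compute 12374^5186 mod 15091 = 2463, then multiply by 12374 repeatedly:
  12374^5186=2463  12374^5187=8433  12374^5188=10768  12374^5189=4793  12374^5190=952
  12374^5191=9068  12374^5192=5847  12374^5193=4524  12374^5194=7457  12374^5195=6544
  12374^5196=12241  12374^5197=1767  12374^5198=13090  12374^5199=3957  12374^5200=8714
  12374^5201=1841  12374^5202=8215  12374^5203=14525
Found 14525 at exponent 5203.

5203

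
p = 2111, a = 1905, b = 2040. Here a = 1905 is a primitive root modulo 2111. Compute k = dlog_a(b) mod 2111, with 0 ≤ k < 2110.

Baby-step giant-step with m = ceil(sqrt(2110)) = 46.
Baby table (1905^j mod 2111 for j=0..45):
  0:1  1:1905  2:216  3:1946  4:214  5:247  6:1893  7:577
  8:1465  9:83  10:1901  11:1040  12:1082  13:874  14:1502  15:905
  16:1449  17:1268  18:556  19:1569  20:1880  21:1144  22:768  23:117
  24:1230  25:2051  26:1805  27:1817  28:1456  29:1937  30:2068  31:414
  32:1267  33:762  34:1353  35:2045  36:930  37:521  38:335  39:653
  40:586  41:1722  42:2027  43:416  44:855  45:1194
Giant step factor: 1905^(-46) ≡ 1364 (mod 2111).
Scan 2040·1364^i mod 2111 for i = 0, 1, …:
  i=0: 2040   i=1: 262   i=2: 609   i=3: 1053
  i=4: 812   i=5: 1404   i=6: 379   i=7: 1872
  i=8: 1209   i=9: 385     …   i=24: 2087
  i=25: 1040
Match at i=25, j=11: k = 25·46 + 11 = 1161.

1161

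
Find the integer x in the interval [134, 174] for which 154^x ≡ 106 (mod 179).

Compute 154^134 mod 179 = 5, then multiply by 154 repeatedly:
  154^134=5  154^135=54  154^136=82  154^137=98  154^138=56
  154^139=32  154^140=95  154^141=131  154^142=126  154^143=72
  154^144=169  154^145=71  154^146=15  154^147=162  154^148=67
  154^149=115  154^150=168  154^151=96  154^152=106
Found 106 at exponent 152.

152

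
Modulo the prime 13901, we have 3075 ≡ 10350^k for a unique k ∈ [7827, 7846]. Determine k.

7835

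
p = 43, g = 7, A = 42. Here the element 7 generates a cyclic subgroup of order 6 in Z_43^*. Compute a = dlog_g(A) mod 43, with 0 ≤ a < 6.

Successive powers of 7 modulo 43:
  7^0=1  7^1=7  7^2=6  7^3=42
So 7^3 ≡ 42 (mod 43), giving a = 3.

3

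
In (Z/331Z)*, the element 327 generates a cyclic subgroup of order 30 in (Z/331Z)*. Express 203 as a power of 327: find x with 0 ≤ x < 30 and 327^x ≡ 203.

Successive powers of 327 modulo 331:
  327^0=1  327^1=327  327^2=16  327^3=267  327^4=256  327^5=300
  327^6=124  327^7=166  327^8=329  327^9=8  327^10=299  327^11=128
  327^12=150  327^13=62  327^14=83  327^15=330  327^16=4  327^17=315
  327^18=64  327^19=75  327^20=31  327^21=207  327^22=165  327^23=2
  327^24=323  327^25=32  327^26=203
So 327^26 ≡ 203 (mod 331), giving x = 26.

26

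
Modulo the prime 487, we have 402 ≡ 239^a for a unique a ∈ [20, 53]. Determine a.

23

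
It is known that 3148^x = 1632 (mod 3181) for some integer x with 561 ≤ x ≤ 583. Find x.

577

Compute 3148^561 mod 3181 = 1133, then multiply by 3148 repeatedly:
  3148^561=1133  3148^562=783  3148^563=2790  3148^564=179  3148^565=455
  3148^566=890  3148^567=2440  3148^568=2186  3148^569=1025  3148^570=1166
  3148^571=2875  3148^572=555  3148^573=771  3148^574=5  3148^575=3016
  3148^576=2264  3148^577=1632
Found 1632 at exponent 577.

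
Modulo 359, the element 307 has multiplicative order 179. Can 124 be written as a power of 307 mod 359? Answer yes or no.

124 ∈ ⟨307⟩ iff 124^179 ≡ 1 (mod 359), since |⟨307⟩| = 179.
124^179 mod 359 = 358.
Since 358 ≠ 1, 124 does not lie in the subgroup.

no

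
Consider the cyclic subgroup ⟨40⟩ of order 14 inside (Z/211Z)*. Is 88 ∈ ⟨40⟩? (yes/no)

yes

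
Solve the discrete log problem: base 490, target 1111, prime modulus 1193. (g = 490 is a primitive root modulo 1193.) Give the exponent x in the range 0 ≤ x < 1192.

1074

Baby-step giant-step with m = ceil(sqrt(1192)) = 35.
Baby table (490^j mod 1193 for j=0..34):
  0:1  1:490  2:307  3:112  4:2  5:980  6:614  7:224
  8:4  9:767  10:35  11:448  12:8  13:341  14:70  15:896
  16:16  17:682  18:140  19:599  20:32  21:171  22:280  23:5
  24:64  25:342  26:560  27:10  28:128  29:684  30:1120  31:20
  32:256  33:175  34:1047
Giant step factor: 490^(-35) ≡ 686 (mod 1193).
Scan 1111·686^i mod 1193 for i = 0, 1, …:
  i=0: 1111   i=1: 1012   i=2: 1099   i=3: 1131
  i=4: 416   i=5: 249   i=6: 215   i=7: 751
  i=8: 1003   i=9: 890     …   i=29: 174
  i=30: 64
Match at i=30, j=24: x = 30·35 + 24 = 1074.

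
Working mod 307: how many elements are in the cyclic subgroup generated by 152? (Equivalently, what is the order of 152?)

102

The order of 152 must divide p − 1 = 306 = 2 · 3^2 · 17.
Divisors: 1, 2, 3, 6, 9, 17, 18, 34, 51, 102, 153, 306.
Check each in increasing order: 152^1 ≡ 152;  152^2 ≡ 79;  152^3 ≡ 35;  152^6 ≡ 304;  152^9 ≡ 202;  152^17 ≡ 18;  152^18 ≡ 280;  152^34 ≡ 17;  152^51 ≡ 306;  152^102 ≡ 1.
Smallest exponent giving 1 is 102.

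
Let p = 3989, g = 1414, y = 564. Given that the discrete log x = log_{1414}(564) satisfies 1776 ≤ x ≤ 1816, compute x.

1800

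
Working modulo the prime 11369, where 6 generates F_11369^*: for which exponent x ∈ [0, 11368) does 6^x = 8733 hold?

Baby-step giant-step with m = ceil(sqrt(11368)) = 107.
Baby table (6^j mod 11369 for j=0..106):
  0:1  1:6  2:36  3:216  4:1296  5:7776  6:1180  7:7080
  8:8373  9:4762  10:5834  11:897  12:5382  13:9554  14:479  15:2874
  16:5875  17:1143  18:6858  19:7041  20:8139  21:3358  22:8779  23:7198
  24:9081  25:9010  26:8584  27:6028  28:2061  29:997  30:5982  31:1785
  32:10710  33:7415  34:10383  35:5453  36:9980  37:3035  38:6841  39:6939
  40:7527  41:11055  42:9485  43:65  44:390  45:2340  46:2671  47:4657
  48:5204  49:8486  50:5440  51:9902  52:2567  53:4033  54:1460  55:8760
  56:7084  57:8397  58:4906  59:6698  60:6081  61:2379  62:2905  63:6061
  64:2259  65:2185  66:1741  67:10446  68:5831  69:879  70:5274  71:8906
  72:7960  73:2284  74:2335  75:2641  76:4477  77:4124  78:2006  79:667
  80:4002  81:1274  82:7644  83:388  84:2328  85:2599  86:4225  87:2612
  88:4303  89:3080  90:7111  91:8559  92:5878  93:1161  94:6966  95:7689
  96:658  97:3948  98:950  99:5700  100:93  101:558  102:3348  103:8719
  104:6838  105:6921  106:7419
Giant step factor: 6^(-107) ≡ 11239 (mod 11369).
Scan 8733·11239^i mod 11369 for i = 0, 1, …:
  i=0: 8733   i=1: 1610   i=2: 6711   i=3: 2983
  i=4: 10125   i=5: 2554   i=6: 9050   i=7: 5876
  i=8: 9212   i=9: 7554     …   i=102: 6379
  i=103: 667
Match at i=103, j=79: x = 103·107 + 79 = 11100.

11100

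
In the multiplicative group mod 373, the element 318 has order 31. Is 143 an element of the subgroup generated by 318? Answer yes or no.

no

143 ∈ ⟨318⟩ iff 143^31 ≡ 1 (mod 373), since |⟨318⟩| = 31.
143^31 mod 373 = 200.
Since 200 ≠ 1, 143 does not lie in the subgroup.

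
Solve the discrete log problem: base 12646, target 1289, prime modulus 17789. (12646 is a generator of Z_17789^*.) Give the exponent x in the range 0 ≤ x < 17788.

Baby-step giant-step with m = ceil(sqrt(17788)) = 134.
Baby table (12646^j mod 17789 for j=0..133):
  0:1  1:12646  2:15995  3:11840  4:16416  5:16895  6:8280  7:2826
  8:17284  9:21  10:16520  11:15693  12:17383  13:6745  14:16804  15:13779
  16:5979  17:7184  18:441  19:8929  20:9351  21:9263  22:17122  23:14893
  24:4735  25:1036  26:8552  27:9261  28:9619  29:692  30:16633  31:3782
  32:10340  33:10490  34:3967  35:1702  36:16591  37:6320  38:14532  39:11302
  40:8266  41:3672  42:6822  43:12151  44:164  45:10420  46:8197  47:2759
  48:6085  49:13485  50:5956  51:950  52:6125  53:3444  54:5352  55:12036
  56:4572  57:3262  58:16350  59:553  60:2161  61:4102  62:1168  63:5658
  64:3710  65:7067  66:15135  67:5359  68:11613  69:9803  70:14986  71:6739
  72:12084  73:6754  74:6095  75:15422  76:5805  77:12616  78:10184  79:12293
  80:16996  81:4718  82:17311  83:3472  84:3660  85:15171  86:15890  87:396
  88:9107  89:1136  90:10133  91:7751  92:1756  93:5704  94:16178  95:13488
  96:8316  97:13357  98:6067  99:17114  100:2670  101:1298  102:13050  103:1747
  104:16413  105:14535  106:13662  107:2884  108:3614  109:2703  110:9469  111:7215
  112:1109  113:6682  114:2822  115:2278  116:7197  117:4738  118:3396  119:3170
  120:9203  121:5500  122:15799  123:5895  124:12260  125:8825  126:10553  127:160
  128:13203  129:15373  130:8766  131:11577  132:17061  133:8414
Giant step factor: 12646^(-134) ≡ 12420 (mod 17789).
Scan 1289·12420^i mod 17789 for i = 0, 1, …:
  i=0: 1289   i=1: 17069   i=2: 5467   i=3: 17316
  i=4: 13499   i=5: 14044   i=6: 5335   i=7: 14464
  i=8: 9558   i=9: 4363     …   i=112: 4548
  i=113: 6085
Match at i=113, j=48: x = 113·134 + 48 = 15190.

15190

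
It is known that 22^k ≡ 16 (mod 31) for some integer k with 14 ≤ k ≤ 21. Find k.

Compute 22^14 mod 31 = 7, then multiply by 22 repeatedly:
  22^14=7  22^15=30  22^16=9  22^17=12  22^18=16
Found 16 at exponent 18.

18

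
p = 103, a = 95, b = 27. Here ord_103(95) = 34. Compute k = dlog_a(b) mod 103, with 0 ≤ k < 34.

9

Successive powers of 95 modulo 103:
  95^0=1  95^1=95  95^2=64  95^3=3  95^4=79  95^5=89
  95^6=9  95^7=31  95^8=61  95^9=27
So 95^9 ≡ 27 (mod 103), giving k = 9.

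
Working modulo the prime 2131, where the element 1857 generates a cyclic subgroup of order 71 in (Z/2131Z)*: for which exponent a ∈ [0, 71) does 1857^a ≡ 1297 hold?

17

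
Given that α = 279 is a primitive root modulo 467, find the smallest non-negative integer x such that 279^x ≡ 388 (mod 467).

176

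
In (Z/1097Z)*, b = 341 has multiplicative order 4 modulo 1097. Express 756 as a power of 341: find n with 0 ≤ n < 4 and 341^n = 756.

Successive powers of 341 modulo 1097:
  341^0=1  341^1=341  341^2=1096  341^3=756
So 341^3 ≡ 756 (mod 1097), giving n = 3.

3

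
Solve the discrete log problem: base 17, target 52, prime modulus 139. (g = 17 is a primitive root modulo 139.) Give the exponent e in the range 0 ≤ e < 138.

78

Baby-step giant-step with m = ceil(sqrt(138)) = 12.
Baby table (17^j mod 139 for j=0..11):
  0:1  1:17  2:11  3:48  4:121  5:111  6:80  7:109
  8:46  9:87  10:89  11:123
Giant step factor: 17^(-12) ≡ 116 (mod 139).
Scan 52·116^i mod 139 for i = 0, 1, …:
  i=0: 52   i=1: 55   i=2: 125   i=3: 44
  i=4: 100   i=5: 63   i=6: 80
Match at i=6, j=6: e = 6·12 + 6 = 78.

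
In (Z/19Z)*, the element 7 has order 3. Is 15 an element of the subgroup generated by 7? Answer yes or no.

15 ∈ ⟨7⟩ iff 15^3 ≡ 1 (mod 19), since |⟨7⟩| = 3.
15^3 mod 19 = 12.
Since 12 ≠ 1, 15 does not lie in the subgroup.

no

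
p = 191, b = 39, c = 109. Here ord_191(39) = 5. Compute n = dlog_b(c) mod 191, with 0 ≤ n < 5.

3

Successive powers of 39 modulo 191:
  39^0=1  39^1=39  39^2=184  39^3=109
So 39^3 ≡ 109 (mod 191), giving n = 3.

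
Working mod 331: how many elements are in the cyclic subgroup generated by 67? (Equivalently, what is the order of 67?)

The order of 67 must divide p − 1 = 330 = 2 · 3 · 5 · 11.
Divisors: 1, 2, 3, 5, 6, 10, 11, 15, 22, 30, 33, 55, 66, 110, 165, 330.
Check each in increasing order: 67^1 ≡ 67;  67^2 ≡ 186;  67^3 ≡ 215;  67^5 ≡ 270;  67^6 ≡ 216;  67^10 ≡ 80;  67^11 ≡ 64;  67^15 ≡ 85;  67^22 ≡ 124;  67^30 ≡ 274;  67^33 ≡ 323;  67^55 ≡ 1.
Smallest exponent giving 1 is 55.

55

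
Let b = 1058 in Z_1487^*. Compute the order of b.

743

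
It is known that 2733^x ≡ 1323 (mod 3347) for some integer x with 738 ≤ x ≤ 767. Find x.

Compute 2733^738 mod 3347 = 2862, then multiply by 2733 repeatedly:
  2733^738=2862  2733^739=3254  2733^740=203  2733^741=2544  2733^742=1033
  2733^743=1668  2733^744=30  2733^745=1662  2733^746=367  2733^747=2258
  2733^748=2593  2733^749=1070  2733^750=2379  2733^751=1933  2733^752=1323
Found 1323 at exponent 752.

752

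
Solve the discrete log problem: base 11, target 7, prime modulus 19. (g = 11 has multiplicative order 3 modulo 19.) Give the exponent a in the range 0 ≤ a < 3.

2

Successive powers of 11 modulo 19:
  11^0=1  11^1=11  11^2=7
So 11^2 ≡ 7 (mod 19), giving a = 2.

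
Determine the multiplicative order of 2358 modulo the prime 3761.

3760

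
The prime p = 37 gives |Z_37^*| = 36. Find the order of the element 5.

36

The order of 5 must divide p − 1 = 36 = 2^2 · 3^2.
Divisors: 1, 2, 3, 4, 6, 9, 12, 18, 36.
Check each in increasing order: 5^1 ≡ 5;  5^2 ≡ 25;  5^3 ≡ 14;  5^4 ≡ 33;  5^6 ≡ 11;  5^9 ≡ 6;  5^12 ≡ 10;  5^18 ≡ 36;  5^36 ≡ 1.
Smallest exponent giving 1 is 36.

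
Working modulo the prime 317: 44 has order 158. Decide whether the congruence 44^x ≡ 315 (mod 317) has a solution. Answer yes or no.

no

315 ∈ ⟨44⟩ iff 315^158 ≡ 1 (mod 317), since |⟨44⟩| = 158.
315^158 mod 317 = 316.
Since 316 ≠ 1, 315 does not lie in the subgroup.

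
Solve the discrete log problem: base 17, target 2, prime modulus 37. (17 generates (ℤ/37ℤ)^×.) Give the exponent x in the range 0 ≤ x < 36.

Successive powers of 17 modulo 37:
  17^0=1  17^1=17  17^2=30  17^3=29  17^4=12  17^5=19
  17^6=27  17^7=15  17^8=33  17^9=6  17^10=28  17^11=32
  17^12=26  17^13=35  17^14=3  17^15=14  17^16=16  17^17=13
  17^18=36  17^19=20  17^20=7  17^21=8  17^22=25  17^23=18
  17^24=10  17^25=22  17^26=4  17^27=31  17^28=9  17^29=5
  17^30=11  17^31=2
So 17^31 ≡ 2 (mod 37), giving x = 31.

31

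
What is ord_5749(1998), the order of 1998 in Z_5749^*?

The order of 1998 must divide p − 1 = 5748 = 2^2 · 3 · 479.
Divisors: 1, 2, 3, 4, 6, 12, 479, 958, 1437, 1916, 2874, 5748.
Check each in increasing order: 1998^1 ≡ 1998;  1998^2 ≡ 2198;  1998^3 ≡ 5117;  1998^4 ≡ 2044;  1998^6 ≡ 2743;  1998^12 ≡ 4357;  1998^479 ≡ 1.
Smallest exponent giving 1 is 479.

479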